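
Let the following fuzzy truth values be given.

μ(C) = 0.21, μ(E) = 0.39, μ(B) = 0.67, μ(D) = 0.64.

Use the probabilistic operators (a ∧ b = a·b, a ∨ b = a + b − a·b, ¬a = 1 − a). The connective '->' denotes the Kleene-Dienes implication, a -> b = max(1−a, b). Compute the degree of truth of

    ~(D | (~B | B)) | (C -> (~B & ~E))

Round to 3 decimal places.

0.807

~B = 1 − 0.6700 = 0.3300
~B | B = a + b − a·b on (0.3300, 0.6700) = 0.7789
D | (~B | B) = a + b − a·b on (0.6400, 0.7789) = 0.9204
~(D | (~B | B)) = 1 − 0.9204 = 0.0796
~B = 1 − 0.6700 = 0.3300
~E = 1 − 0.3900 = 0.6100
~B & ~E = a·b on (0.3300, 0.6100) = 0.2013
C -> (~B & ~E)  [Kleene-Dienes: max(1−a, b)] with a=0.2100, b=0.2013 → 0.7900
~(D | (~B | B)) | (C -> (~B & ~E)) = a + b − a·b on (0.0796, 0.7900) = 0.8067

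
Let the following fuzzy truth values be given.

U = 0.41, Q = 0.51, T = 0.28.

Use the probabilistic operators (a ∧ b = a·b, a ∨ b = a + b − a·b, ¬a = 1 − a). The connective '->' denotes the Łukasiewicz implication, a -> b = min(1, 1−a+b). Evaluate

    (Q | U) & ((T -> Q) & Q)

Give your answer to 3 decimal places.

Q | U = a + b − a·b on (0.5100, 0.4100) = 0.7109
T -> Q  [Łukasiewicz: min(1, 1−a+b)] with a=0.2800, b=0.5100 → 1.0000
(T -> Q) & Q = a·b on (1.0000, 0.5100) = 0.5100
(Q | U) & ((T -> Q) & Q) = a·b on (0.7109, 0.5100) = 0.3626

0.363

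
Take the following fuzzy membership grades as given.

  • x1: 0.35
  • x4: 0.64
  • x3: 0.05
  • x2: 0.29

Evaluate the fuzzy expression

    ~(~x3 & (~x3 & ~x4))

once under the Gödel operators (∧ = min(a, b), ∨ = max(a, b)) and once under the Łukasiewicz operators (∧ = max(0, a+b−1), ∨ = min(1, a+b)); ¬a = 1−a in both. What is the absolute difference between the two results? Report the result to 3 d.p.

0.100

Under Gödel:
  ~x3 = 1 − 0.05 = 0.95
  ~x3 = 1 − 0.05 = 0.95
  ~x4 = 1 − 0.64 = 0.36
  ~x3 & ~x4 = min(a, b) on (0.95, 0.36) = 0.36
  ~x3 & (~x3 & ~x4) = min(a, b) on (0.95, 0.36) = 0.36
  ~(~x3 & (~x3 & ~x4)) = 1 − 0.36 = 0.64
  → value = 0.6400
Under Łukasiewicz:
  ~x3 = 1 − 0.05 = 0.95
  ~x3 = 1 − 0.05 = 0.95
  ~x4 = 1 − 0.64 = 0.36
  ~x3 & ~x4 = max(0, a+b−1) on (0.95, 0.36) = 0.31
  ~x3 & (~x3 & ~x4) = max(0, a+b−1) on (0.95, 0.31) = 0.26
  ~(~x3 & (~x3 & ~x4)) = 1 − 0.26 = 0.74
  → value = 0.7400
|0.6400 − 0.7400| = 0.100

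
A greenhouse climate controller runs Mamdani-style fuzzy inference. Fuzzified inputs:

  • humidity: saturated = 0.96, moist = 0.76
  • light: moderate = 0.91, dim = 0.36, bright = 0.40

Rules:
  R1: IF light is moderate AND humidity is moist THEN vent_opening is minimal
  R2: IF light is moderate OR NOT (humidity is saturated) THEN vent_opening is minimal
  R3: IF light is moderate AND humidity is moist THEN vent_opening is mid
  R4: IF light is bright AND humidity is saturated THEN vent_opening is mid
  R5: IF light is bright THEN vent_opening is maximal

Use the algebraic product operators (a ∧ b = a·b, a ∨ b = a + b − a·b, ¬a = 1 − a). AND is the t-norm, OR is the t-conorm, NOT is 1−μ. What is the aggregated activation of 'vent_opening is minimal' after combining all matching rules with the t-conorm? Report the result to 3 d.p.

R1: moderate=0.91, moist=0.76; AND[a·b] → w = 0.6916
R2: moderate=0.91, ¬saturated=1−0.96=0.04; OR[a + b − a·b] → w = 0.9136
R3: moderate=0.91, moist=0.76; AND[a·b] → w = 0.6916
R4: bright=0.40, saturated=0.96; AND[a·b] → w = 0.3840
R5: bright=0.40 → w = 0.4000
Rules with consequent 'minimal': {R1, R2} → strengths 0.6916, 0.9136
Aggregate via t-conorm [a + b − a·b]: 0.9734

0.973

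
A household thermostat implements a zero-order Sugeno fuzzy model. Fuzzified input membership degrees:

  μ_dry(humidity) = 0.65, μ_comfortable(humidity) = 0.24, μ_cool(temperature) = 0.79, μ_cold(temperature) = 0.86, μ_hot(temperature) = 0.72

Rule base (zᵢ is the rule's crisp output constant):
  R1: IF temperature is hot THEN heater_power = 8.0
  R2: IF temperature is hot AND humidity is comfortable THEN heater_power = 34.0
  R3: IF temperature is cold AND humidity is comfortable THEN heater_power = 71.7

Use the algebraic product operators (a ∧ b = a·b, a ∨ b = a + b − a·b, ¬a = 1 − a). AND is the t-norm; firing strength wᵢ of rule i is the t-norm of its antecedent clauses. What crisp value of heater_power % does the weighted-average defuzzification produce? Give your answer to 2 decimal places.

24.05

R1 (z=8.0): hot=0.72 → w = 0.7200
R2 (z=34.0): hot=0.72, comfortable=0.24; AND[a·b] → w = 0.1728
R3 (z=71.7): cold=0.86, comfortable=0.24; AND[a·b] → w = 0.2064
Weighted average = (0.7200·8.0 + 0.1728·34.0 + 0.2064·71.7) / (0.7200 + 0.1728 + 0.2064)
  = 26.4341 / 1.0992 = 24.05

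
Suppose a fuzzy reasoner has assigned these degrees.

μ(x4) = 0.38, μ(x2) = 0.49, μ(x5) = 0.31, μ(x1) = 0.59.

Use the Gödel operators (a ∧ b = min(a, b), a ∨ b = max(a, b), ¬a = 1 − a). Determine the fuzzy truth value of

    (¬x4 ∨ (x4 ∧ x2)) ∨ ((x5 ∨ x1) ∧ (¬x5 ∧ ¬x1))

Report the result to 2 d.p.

0.62

¬x4 = 1 − 0.38 = 0.62
x4 ∧ x2 = min(a, b) on (0.38, 0.49) = 0.38
¬x4 ∨ (x4 ∧ x2) = max(a, b) on (0.62, 0.38) = 0.62
x5 ∨ x1 = max(a, b) on (0.31, 0.59) = 0.59
¬x5 = 1 − 0.31 = 0.69
¬x1 = 1 − 0.59 = 0.41
¬x5 ∧ ¬x1 = min(a, b) on (0.69, 0.41) = 0.41
(x5 ∨ x1) ∧ (¬x5 ∧ ¬x1) = min(a, b) on (0.59, 0.41) = 0.41
(¬x4 ∨ (x4 ∧ x2)) ∨ ((x5 ∨ x1) ∧ (¬x5 ∧ ¬x1)) = max(a, b) on (0.62, 0.41) = 0.62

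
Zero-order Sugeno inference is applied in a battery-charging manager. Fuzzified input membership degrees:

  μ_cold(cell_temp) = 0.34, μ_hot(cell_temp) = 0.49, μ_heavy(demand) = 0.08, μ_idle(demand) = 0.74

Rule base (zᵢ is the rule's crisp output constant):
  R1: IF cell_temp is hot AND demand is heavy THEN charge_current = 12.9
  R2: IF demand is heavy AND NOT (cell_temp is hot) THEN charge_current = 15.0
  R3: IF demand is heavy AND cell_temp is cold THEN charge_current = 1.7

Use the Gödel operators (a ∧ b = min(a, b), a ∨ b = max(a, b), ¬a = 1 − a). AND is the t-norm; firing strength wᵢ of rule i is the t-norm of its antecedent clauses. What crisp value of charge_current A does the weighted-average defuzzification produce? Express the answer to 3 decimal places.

R1 (z=12.9): hot=0.49, heavy=0.08; AND[min(a, b)] → w = 0.08
R2 (z=15.0): heavy=0.08, ¬hot=1−0.49=0.51; AND[min(a, b)] → w = 0.08
R3 (z=1.7): heavy=0.08, cold=0.34; AND[min(a, b)] → w = 0.08
Weighted average = (0.08·12.9 + 0.08·15.0 + 0.08·1.7) / (0.08 + 0.08 + 0.08)
  = 2.3680 / 0.2400 = 9.867

9.867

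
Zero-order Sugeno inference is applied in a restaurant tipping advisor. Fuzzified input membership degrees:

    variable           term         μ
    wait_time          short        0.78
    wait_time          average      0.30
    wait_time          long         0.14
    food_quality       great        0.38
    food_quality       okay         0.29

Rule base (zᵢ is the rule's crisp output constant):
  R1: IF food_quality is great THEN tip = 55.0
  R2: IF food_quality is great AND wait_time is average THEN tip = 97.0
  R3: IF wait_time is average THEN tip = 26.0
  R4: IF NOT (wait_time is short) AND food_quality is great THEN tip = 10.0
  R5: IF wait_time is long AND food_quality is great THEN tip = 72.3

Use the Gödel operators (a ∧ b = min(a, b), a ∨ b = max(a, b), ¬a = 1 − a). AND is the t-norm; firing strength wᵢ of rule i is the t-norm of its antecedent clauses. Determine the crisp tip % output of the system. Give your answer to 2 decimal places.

R1 (z=55.0): great=0.38 → w = 0.38
R2 (z=97.0): great=0.38, average=0.30; AND[min(a, b)] → w = 0.30
R3 (z=26.0): average=0.30 → w = 0.30
R4 (z=10.0): ¬short=1−0.78=0.22, great=0.38; AND[min(a, b)] → w = 0.22
R5 (z=72.3): long=0.14, great=0.38; AND[min(a, b)] → w = 0.14
Weighted average = (0.38·55.0 + 0.30·97.0 + 0.30·26.0 + 0.22·10.0 + 0.14·72.3) / (0.38 + 0.30 + 0.30 + 0.22 + 0.14)
  = 70.1220 / 1.3400 = 52.33

52.33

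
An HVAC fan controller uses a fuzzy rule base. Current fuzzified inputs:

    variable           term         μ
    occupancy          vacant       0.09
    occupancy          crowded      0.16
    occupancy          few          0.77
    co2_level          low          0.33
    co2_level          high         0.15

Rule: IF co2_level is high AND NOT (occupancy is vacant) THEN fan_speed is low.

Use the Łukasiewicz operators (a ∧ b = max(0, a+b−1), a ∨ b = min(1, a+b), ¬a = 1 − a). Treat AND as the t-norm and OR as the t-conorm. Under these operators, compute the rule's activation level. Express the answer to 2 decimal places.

firing strength: high=0.15, ¬vacant=1−0.09=0.91; AND[max(0, a+b−1)] → w = 0.06

0.06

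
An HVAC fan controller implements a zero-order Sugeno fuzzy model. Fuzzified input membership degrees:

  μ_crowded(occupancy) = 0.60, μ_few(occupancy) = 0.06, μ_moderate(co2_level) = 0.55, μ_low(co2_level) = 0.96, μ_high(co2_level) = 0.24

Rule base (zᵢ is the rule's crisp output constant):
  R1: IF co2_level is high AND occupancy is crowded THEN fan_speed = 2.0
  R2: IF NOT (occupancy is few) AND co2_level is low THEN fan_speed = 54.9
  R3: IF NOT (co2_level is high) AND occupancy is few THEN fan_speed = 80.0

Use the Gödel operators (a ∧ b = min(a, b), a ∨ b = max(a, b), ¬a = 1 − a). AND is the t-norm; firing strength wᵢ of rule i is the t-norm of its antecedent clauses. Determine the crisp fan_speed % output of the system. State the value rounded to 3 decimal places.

R1 (z=2.0): high=0.24, crowded=0.60; AND[min(a, b)] → w = 0.24
R2 (z=54.9): ¬few=1−0.06=0.94, low=0.96; AND[min(a, b)] → w = 0.94
R3 (z=80.0): ¬high=1−0.24=0.76, few=0.06; AND[min(a, b)] → w = 0.06
Weighted average = (0.24·2.0 + 0.94·54.9 + 0.06·80.0) / (0.24 + 0.94 + 0.06)
  = 56.8860 / 1.2400 = 45.876

45.876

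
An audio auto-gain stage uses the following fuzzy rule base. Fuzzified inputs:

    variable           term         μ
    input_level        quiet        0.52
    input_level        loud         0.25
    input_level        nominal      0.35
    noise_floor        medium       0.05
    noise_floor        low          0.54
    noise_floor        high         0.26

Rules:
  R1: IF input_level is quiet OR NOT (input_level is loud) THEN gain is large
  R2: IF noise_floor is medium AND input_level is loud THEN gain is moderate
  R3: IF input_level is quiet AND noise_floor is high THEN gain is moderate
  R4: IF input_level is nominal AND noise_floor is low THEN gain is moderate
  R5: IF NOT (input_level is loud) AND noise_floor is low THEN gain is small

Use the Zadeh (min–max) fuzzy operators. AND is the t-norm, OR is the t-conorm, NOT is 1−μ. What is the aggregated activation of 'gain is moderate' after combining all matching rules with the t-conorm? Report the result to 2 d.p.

R1: quiet=0.52, ¬loud=1−0.25=0.75; OR[max(a, b)] → w = 0.75
R2: medium=0.05, loud=0.25; AND[min(a, b)] → w = 0.05
R3: quiet=0.52, high=0.26; AND[min(a, b)] → w = 0.26
R4: nominal=0.35, low=0.54; AND[min(a, b)] → w = 0.35
R5: ¬loud=1−0.25=0.75, low=0.54; AND[min(a, b)] → w = 0.54
Rules with consequent 'moderate': {R2, R3, R4} → strengths 0.05, 0.26, 0.35
Aggregate via t-conorm [max(a, b)]: 0.35

0.35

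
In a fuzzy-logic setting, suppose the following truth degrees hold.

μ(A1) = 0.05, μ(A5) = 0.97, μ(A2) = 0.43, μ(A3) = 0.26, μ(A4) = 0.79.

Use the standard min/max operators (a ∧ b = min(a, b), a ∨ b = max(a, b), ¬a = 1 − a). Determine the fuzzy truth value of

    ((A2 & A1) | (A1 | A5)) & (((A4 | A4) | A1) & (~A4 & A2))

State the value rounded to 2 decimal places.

0.21

A2 & A1 = min(a, b) on (0.43, 0.05) = 0.05
A1 | A5 = max(a, b) on (0.05, 0.97) = 0.97
(A2 & A1) | (A1 | A5) = max(a, b) on (0.05, 0.97) = 0.97
A4 | A4 = max(a, b) on (0.79, 0.79) = 0.79
(A4 | A4) | A1 = max(a, b) on (0.79, 0.05) = 0.79
~A4 = 1 − 0.79 = 0.21
~A4 & A2 = min(a, b) on (0.21, 0.43) = 0.21
((A4 | A4) | A1) & (~A4 & A2) = min(a, b) on (0.79, 0.21) = 0.21
((A2 & A1) | (A1 | A5)) & (((A4 | A4) | A1) & (~A4 & A2)) = min(a, b) on (0.97, 0.21) = 0.21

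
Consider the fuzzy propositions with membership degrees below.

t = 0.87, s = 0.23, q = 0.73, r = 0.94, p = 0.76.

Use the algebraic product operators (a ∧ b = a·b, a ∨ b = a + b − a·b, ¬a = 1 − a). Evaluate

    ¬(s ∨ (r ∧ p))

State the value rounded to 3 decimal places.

r ∧ p = a·b on (0.9400, 0.7600) = 0.7144
s ∨ (r ∧ p) = a + b − a·b on (0.2300, 0.7144) = 0.7801
¬(s ∨ (r ∧ p)) = 1 − 0.7801 = 0.2199

0.220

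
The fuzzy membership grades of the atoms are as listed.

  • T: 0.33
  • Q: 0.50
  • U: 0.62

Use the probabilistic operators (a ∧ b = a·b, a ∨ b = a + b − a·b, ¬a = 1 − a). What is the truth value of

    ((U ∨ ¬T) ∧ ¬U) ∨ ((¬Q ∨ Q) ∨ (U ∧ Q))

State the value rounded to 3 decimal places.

¬T = 1 − 0.3300 = 0.6700
U ∨ ¬T = a + b − a·b on (0.6200, 0.6700) = 0.8746
¬U = 1 − 0.6200 = 0.3800
(U ∨ ¬T) ∧ ¬U = a·b on (0.8746, 0.3800) = 0.3323
¬Q = 1 − 0.5000 = 0.5000
¬Q ∨ Q = a + b − a·b on (0.5000, 0.5000) = 0.7500
U ∧ Q = a·b on (0.6200, 0.5000) = 0.3100
(¬Q ∨ Q) ∨ (U ∧ Q) = a + b − a·b on (0.7500, 0.3100) = 0.8275
((U ∨ ¬T) ∧ ¬U) ∨ ((¬Q ∨ Q) ∨ (U ∧ Q)) = a + b − a·b on (0.3323, 0.8275) = 0.8848

0.885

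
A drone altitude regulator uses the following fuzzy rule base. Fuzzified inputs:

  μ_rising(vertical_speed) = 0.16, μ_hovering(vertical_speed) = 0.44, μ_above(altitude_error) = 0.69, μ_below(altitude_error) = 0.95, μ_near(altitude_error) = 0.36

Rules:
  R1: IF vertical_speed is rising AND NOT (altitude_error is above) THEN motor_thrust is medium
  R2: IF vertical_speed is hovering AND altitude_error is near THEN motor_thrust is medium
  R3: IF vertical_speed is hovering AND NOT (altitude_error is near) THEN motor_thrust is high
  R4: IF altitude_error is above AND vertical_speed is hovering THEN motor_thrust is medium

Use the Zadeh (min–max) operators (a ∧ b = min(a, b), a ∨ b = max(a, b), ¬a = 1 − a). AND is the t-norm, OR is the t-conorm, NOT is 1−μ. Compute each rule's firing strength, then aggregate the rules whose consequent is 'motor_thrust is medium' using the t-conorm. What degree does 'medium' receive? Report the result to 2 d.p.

0.44

R1: rising=0.16, ¬above=1−0.69=0.31; AND[min(a, b)] → w = 0.16
R2: hovering=0.44, near=0.36; AND[min(a, b)] → w = 0.36
R3: hovering=0.44, ¬near=1−0.36=0.64; AND[min(a, b)] → w = 0.44
R4: above=0.69, hovering=0.44; AND[min(a, b)] → w = 0.44
Rules with consequent 'medium': {R1, R2, R4} → strengths 0.16, 0.36, 0.44
Aggregate via t-conorm [max(a, b)]: 0.44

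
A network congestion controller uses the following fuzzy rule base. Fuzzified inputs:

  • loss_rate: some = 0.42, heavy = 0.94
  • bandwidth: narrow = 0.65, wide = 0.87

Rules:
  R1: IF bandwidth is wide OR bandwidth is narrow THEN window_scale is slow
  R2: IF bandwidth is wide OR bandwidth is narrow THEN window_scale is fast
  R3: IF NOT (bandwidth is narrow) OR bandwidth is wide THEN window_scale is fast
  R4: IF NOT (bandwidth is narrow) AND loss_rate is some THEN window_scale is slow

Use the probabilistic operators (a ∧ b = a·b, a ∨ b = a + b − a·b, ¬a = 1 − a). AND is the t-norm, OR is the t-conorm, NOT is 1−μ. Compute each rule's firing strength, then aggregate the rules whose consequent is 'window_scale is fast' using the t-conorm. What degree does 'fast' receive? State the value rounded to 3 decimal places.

R1: wide=0.87, narrow=0.65; OR[a + b − a·b] → w = 0.9545
R2: wide=0.87, narrow=0.65; OR[a + b − a·b] → w = 0.9545
R3: ¬narrow=1−0.65=0.35, wide=0.87; OR[a + b − a·b] → w = 0.9155
R4: ¬narrow=1−0.65=0.35, some=0.42; AND[a·b] → w = 0.1470
Rules with consequent 'fast': {R2, R3} → strengths 0.9545, 0.9155
Aggregate via t-conorm [a + b − a·b]: 0.9962

0.996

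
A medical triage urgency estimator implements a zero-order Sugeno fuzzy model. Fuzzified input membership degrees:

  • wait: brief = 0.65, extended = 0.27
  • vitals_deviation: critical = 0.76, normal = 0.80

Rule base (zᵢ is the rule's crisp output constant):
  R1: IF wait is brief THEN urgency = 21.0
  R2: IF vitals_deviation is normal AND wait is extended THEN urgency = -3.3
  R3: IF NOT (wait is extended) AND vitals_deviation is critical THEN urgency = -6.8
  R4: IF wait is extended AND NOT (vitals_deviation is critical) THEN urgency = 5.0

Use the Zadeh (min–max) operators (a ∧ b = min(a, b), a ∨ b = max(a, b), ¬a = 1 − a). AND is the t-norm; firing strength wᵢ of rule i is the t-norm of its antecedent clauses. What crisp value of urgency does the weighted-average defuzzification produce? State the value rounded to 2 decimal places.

R1 (z=21.0): brief=0.65 → w = 0.65
R2 (z=-3.3): normal=0.80, extended=0.27; AND[min(a, b)] → w = 0.27
R3 (z=-6.8): ¬extended=1−0.27=0.73, critical=0.76; AND[min(a, b)] → w = 0.73
R4 (z=5.0): extended=0.27, ¬critical=1−0.76=0.24; AND[min(a, b)] → w = 0.24
Weighted average = (0.65·21.0 + 0.27·-3.3 + 0.73·-6.8 + 0.24·5.0) / (0.65 + 0.27 + 0.73 + 0.24)
  = 8.9950 / 1.8900 = 4.76

4.76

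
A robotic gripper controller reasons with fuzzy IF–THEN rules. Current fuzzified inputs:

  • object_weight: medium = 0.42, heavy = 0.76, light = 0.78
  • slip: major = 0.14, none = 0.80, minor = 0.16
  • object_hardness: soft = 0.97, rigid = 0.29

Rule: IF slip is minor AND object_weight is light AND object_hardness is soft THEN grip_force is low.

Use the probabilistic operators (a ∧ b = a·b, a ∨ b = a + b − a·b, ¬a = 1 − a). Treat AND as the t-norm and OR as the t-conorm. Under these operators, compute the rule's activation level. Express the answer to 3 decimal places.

firing strength: minor=0.16, light=0.78, soft=0.97; AND[a·b] → w = 0.1211

0.121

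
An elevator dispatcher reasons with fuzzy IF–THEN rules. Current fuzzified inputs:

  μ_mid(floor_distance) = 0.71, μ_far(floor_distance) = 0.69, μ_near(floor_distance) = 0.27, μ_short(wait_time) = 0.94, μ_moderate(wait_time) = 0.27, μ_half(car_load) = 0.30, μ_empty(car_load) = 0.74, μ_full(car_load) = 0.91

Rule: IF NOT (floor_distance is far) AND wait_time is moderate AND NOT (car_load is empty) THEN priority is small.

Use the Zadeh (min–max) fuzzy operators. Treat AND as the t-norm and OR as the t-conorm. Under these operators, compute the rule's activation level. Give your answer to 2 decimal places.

firing strength: ¬far=1−0.69=0.31, moderate=0.27, ¬empty=1−0.74=0.26; AND[min(a, b)] → w = 0.26

0.26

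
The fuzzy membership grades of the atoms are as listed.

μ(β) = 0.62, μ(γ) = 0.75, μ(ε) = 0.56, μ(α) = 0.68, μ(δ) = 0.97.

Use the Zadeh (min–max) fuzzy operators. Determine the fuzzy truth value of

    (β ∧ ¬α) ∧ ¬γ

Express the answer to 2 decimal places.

¬α = 1 − 0.68 = 0.32
β ∧ ¬α = min(a, b) on (0.62, 0.32) = 0.32
¬γ = 1 − 0.75 = 0.25
(β ∧ ¬α) ∧ ¬γ = min(a, b) on (0.32, 0.25) = 0.25

0.25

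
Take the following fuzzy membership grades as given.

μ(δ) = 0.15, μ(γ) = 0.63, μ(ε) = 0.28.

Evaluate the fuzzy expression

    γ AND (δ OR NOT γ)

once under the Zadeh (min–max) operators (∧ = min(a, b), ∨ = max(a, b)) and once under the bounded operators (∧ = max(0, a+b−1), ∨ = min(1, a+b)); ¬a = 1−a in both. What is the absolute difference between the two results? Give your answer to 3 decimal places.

Under Zadeh (min–max):
  NOT γ = 1 − 0.63 = 0.37
  δ OR NOT γ = max(a, b) on (0.15, 0.37) = 0.37
  γ AND (δ OR NOT γ) = min(a, b) on (0.63, 0.37) = 0.37
  → value = 0.3700
Under bounded:
  NOT γ = 1 − 0.63 = 0.37
  δ OR NOT γ = min(1, a+b) on (0.15, 0.37) = 0.52
  γ AND (δ OR NOT γ) = max(0, a+b−1) on (0.63, 0.52) = 0.15
  → value = 0.1500
|0.3700 − 0.1500| = 0.220

0.220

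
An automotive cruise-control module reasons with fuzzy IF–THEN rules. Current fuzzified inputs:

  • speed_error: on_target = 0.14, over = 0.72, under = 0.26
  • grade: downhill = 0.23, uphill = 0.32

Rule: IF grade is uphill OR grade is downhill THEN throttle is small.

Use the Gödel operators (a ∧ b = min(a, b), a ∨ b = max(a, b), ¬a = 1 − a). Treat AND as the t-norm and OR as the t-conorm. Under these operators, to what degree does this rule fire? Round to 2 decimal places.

firing strength: uphill=0.32, downhill=0.23; OR[max(a, b)] → w = 0.32

0.32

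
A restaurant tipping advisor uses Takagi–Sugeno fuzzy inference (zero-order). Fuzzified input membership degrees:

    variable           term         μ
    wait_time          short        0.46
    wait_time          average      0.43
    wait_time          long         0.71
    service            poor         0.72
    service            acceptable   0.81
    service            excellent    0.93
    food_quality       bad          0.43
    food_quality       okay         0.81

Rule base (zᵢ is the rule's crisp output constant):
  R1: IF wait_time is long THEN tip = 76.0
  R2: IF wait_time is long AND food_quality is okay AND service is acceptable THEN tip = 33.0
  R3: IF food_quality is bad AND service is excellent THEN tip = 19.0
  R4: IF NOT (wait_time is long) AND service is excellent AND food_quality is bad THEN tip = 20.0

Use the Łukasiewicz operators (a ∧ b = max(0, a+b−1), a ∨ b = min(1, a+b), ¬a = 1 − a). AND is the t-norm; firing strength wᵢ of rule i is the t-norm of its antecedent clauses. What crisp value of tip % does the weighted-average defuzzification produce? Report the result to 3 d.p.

R1 (z=76.0): long=0.71 → w = 0.71
R2 (z=33.0): long=0.71, okay=0.81, acceptable=0.81; AND[max(0, a+b−1)] → w = 0.33
R3 (z=19.0): bad=0.43, excellent=0.93; AND[max(0, a+b−1)] → w = 0.36
R4 (z=20.0): ¬long=1−0.71=0.29, excellent=0.93, bad=0.43; AND[max(0, a+b−1)] → w = 0.00
Weighted average = (0.71·76.0 + 0.33·33.0 + 0.36·19.0 + 0.00·20.0) / (0.71 + 0.33 + 0.36 + 0.00)
  = 71.6900 / 1.4000 = 51.207

51.207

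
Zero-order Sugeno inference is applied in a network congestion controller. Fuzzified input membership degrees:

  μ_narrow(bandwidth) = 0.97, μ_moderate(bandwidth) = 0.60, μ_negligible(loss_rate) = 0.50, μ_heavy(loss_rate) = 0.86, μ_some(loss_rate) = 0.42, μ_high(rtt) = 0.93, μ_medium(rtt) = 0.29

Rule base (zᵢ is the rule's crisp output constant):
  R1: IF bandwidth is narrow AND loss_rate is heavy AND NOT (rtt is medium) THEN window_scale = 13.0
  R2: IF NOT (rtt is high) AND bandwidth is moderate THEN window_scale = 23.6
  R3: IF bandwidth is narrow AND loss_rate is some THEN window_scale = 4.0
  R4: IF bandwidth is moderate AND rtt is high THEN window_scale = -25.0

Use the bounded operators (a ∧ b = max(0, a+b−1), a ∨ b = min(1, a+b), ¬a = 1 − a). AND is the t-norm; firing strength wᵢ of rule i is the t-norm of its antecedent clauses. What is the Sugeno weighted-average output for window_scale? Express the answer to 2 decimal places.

R1 (z=13.0): narrow=0.97, heavy=0.86, ¬medium=1−0.29=0.71; AND[max(0, a+b−1)] → w = 0.54
R2 (z=23.6): ¬high=1−0.93=0.07, moderate=0.60; AND[max(0, a+b−1)] → w = 0.00
R3 (z=4.0): narrow=0.97, some=0.42; AND[max(0, a+b−1)] → w = 0.39
R4 (z=-25.0): moderate=0.60, high=0.93; AND[max(0, a+b−1)] → w = 0.53
Weighted average = (0.54·13.0 + 0.00·23.6 + 0.39·4.0 + 0.53·-25.0) / (0.54 + 0.00 + 0.39 + 0.53)
  = -4.6700 / 1.4600 = -3.20

-3.20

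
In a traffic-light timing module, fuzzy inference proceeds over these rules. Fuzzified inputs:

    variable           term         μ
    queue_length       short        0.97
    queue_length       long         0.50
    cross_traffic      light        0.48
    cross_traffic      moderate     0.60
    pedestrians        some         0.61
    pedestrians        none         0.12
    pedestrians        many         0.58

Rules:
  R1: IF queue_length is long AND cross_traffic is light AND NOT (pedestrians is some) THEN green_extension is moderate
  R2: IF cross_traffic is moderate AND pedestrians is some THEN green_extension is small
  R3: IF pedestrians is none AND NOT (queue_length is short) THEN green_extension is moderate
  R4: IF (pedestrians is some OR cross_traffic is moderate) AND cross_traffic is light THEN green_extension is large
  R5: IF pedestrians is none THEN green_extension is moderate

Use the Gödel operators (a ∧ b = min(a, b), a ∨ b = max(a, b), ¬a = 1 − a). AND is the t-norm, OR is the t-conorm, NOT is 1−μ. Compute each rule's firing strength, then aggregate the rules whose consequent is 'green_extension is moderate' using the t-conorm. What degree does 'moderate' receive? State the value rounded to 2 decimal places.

R1: long=0.50, light=0.48, ¬some=1−0.61=0.39; AND[min(a, b)] → w = 0.39
R2: moderate=0.60, some=0.61; AND[min(a, b)] → w = 0.60
R3: none=0.12, ¬short=1−0.97=0.03; AND[min(a, b)] → w = 0.03
R4: (some=0.61 OR moderate=0.60) = 0.61; AND[min(a, b)] with light=0.48 → w = 0.48
R5: none=0.12 → w = 0.12
Rules with consequent 'moderate': {R1, R3, R5} → strengths 0.39, 0.03, 0.12
Aggregate via t-conorm [max(a, b)]: 0.39

0.39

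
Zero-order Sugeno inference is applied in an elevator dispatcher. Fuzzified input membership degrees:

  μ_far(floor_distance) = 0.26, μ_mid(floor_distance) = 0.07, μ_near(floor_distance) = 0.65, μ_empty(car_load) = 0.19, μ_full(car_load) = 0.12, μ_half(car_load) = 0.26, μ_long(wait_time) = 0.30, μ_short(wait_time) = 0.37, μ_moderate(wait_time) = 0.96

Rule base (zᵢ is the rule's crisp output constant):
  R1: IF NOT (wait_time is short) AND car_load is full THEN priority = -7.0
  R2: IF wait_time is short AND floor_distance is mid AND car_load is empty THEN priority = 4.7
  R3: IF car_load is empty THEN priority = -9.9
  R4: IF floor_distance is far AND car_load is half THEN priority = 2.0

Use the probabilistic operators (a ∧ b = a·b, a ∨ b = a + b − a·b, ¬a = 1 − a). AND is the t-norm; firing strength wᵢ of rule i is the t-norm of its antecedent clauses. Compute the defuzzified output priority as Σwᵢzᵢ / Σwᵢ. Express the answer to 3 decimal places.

R1 (z=-7.0): ¬short=1−0.37=0.63, full=0.12; AND[a·b] → w = 0.0756
R2 (z=4.7): short=0.37, mid=0.07, empty=0.19; AND[a·b] → w = 0.0049
R3 (z=-9.9): empty=0.19 → w = 0.1900
R4 (z=2.0): far=0.26, half=0.26; AND[a·b] → w = 0.0676
Weighted average = (0.0756·-7.0 + 0.0049·4.7 + 0.1900·-9.9 + 0.0676·2.0) / (0.0756 + 0.0049 + 0.1900 + 0.0676)
  = -2.2519 / 0.3381 = -6.660

-6.660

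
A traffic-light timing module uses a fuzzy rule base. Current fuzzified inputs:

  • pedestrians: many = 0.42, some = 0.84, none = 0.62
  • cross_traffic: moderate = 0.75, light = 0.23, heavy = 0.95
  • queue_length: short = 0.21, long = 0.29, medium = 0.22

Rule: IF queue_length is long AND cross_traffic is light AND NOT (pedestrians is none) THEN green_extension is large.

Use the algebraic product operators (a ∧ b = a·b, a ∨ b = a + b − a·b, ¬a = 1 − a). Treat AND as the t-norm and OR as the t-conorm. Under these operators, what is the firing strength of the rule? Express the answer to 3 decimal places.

firing strength: long=0.29, light=0.23, ¬none=1−0.62=0.38; AND[a·b] → w = 0.0253

0.025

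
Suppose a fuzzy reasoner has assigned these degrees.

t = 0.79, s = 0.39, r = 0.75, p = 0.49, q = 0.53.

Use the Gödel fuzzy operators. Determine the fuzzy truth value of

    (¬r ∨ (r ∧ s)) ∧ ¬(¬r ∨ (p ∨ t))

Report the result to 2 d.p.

¬r = 1 − 0.75 = 0.25
r ∧ s = min(a, b) on (0.75, 0.39) = 0.39
¬r ∨ (r ∧ s) = max(a, b) on (0.25, 0.39) = 0.39
¬r = 1 − 0.75 = 0.25
p ∨ t = max(a, b) on (0.49, 0.79) = 0.79
¬r ∨ (p ∨ t) = max(a, b) on (0.25, 0.79) = 0.79
¬(¬r ∨ (p ∨ t)) = 1 − 0.79 = 0.21
(¬r ∨ (r ∧ s)) ∧ ¬(¬r ∨ (p ∨ t)) = min(a, b) on (0.39, 0.21) = 0.21

0.21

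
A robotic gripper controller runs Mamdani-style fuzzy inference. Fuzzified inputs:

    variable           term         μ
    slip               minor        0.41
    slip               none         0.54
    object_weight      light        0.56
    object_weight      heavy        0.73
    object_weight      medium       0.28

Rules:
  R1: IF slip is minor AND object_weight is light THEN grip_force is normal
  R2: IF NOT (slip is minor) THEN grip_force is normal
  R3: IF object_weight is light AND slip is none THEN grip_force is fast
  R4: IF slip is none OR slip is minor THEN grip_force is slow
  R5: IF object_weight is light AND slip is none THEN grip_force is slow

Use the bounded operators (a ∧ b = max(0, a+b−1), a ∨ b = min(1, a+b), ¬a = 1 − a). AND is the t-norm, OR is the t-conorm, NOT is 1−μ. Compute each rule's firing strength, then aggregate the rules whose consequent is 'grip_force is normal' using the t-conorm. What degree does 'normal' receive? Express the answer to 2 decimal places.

R1: minor=0.41, light=0.56; AND[max(0, a+b−1)] → w = 0.00
R2: ¬minor=1−0.41=0.59 → w = 0.59
R3: light=0.56, none=0.54; AND[max(0, a+b−1)] → w = 0.10
R4: none=0.54, minor=0.41; OR[min(1, a+b)] → w = 0.95
R5: light=0.56, none=0.54; AND[max(0, a+b−1)] → w = 0.10
Rules with consequent 'normal': {R1, R2} → strengths 0.00, 0.59
Aggregate via t-conorm [min(1, a+b)]: 0.59

0.59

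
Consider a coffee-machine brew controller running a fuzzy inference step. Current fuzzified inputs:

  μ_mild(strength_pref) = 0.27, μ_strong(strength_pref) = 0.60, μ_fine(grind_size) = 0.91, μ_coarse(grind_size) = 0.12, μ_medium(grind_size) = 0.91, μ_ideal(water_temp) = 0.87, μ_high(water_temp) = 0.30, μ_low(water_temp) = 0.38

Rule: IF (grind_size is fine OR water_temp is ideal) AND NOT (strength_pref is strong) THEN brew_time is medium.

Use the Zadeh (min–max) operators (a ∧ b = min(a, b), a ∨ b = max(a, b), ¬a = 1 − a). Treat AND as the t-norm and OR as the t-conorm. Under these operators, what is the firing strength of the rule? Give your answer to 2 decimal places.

firing strength: (fine=0.91 OR ideal=0.87) = 0.91; AND[min(a, b)] with ¬strong=1−0.60=0.40 → w = 0.40

0.40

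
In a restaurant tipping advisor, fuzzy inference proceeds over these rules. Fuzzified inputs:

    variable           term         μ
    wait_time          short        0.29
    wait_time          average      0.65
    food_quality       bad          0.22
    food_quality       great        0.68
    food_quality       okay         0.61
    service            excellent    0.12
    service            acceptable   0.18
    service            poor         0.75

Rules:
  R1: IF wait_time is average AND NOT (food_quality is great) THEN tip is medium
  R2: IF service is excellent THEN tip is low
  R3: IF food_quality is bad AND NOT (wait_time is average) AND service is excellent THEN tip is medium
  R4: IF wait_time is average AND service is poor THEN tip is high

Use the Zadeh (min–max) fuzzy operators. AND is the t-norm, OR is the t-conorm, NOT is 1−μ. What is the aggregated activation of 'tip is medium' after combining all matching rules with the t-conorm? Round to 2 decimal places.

R1: average=0.65, ¬great=1−0.68=0.32; AND[min(a, b)] → w = 0.32
R2: excellent=0.12 → w = 0.12
R3: bad=0.22, ¬average=1−0.65=0.35, excellent=0.12; AND[min(a, b)] → w = 0.12
R4: average=0.65, poor=0.75; AND[min(a, b)] → w = 0.65
Rules with consequent 'medium': {R1, R3} → strengths 0.32, 0.12
Aggregate via t-conorm [max(a, b)]: 0.32

0.32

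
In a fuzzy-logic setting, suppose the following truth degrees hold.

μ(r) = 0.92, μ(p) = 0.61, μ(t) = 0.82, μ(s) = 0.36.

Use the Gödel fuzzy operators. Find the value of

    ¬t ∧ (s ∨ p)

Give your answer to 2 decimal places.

0.18

¬t = 1 − 0.82 = 0.18
s ∨ p = max(a, b) on (0.36, 0.61) = 0.61
¬t ∧ (s ∨ p) = min(a, b) on (0.18, 0.61) = 0.18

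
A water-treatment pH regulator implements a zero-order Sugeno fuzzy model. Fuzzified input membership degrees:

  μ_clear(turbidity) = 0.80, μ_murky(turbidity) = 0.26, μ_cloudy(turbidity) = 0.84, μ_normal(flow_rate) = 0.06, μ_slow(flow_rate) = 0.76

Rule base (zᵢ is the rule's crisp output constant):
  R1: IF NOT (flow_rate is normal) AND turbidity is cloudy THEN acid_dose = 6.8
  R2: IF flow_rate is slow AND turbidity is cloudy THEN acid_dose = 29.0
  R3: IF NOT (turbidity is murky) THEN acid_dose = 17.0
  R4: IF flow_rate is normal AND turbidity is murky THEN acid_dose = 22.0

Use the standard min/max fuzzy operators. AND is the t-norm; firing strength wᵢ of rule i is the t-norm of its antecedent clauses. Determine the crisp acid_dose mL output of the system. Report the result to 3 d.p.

R1 (z=6.8): ¬normal=1−0.06=0.94, cloudy=0.84; AND[min(a, b)] → w = 0.84
R2 (z=29.0): slow=0.76, cloudy=0.84; AND[min(a, b)] → w = 0.76
R3 (z=17.0): ¬murky=1−0.26=0.74 → w = 0.74
R4 (z=22.0): normal=0.06, murky=0.26; AND[min(a, b)] → w = 0.06
Weighted average = (0.84·6.8 + 0.76·29.0 + 0.74·17.0 + 0.06·22.0) / (0.84 + 0.76 + 0.74 + 0.06)
  = 41.6520 / 2.4000 = 17.355

17.355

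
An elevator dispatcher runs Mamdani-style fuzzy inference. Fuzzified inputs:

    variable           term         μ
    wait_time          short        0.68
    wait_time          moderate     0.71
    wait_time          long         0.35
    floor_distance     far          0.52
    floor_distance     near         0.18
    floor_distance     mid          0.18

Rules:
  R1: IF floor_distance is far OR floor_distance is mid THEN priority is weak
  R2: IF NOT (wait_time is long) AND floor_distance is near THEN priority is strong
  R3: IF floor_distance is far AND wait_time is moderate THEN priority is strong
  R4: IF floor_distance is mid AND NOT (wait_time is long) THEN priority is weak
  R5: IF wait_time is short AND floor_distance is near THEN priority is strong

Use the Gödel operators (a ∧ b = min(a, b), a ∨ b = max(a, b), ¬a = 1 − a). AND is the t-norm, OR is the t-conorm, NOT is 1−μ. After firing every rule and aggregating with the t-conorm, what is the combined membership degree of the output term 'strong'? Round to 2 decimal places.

0.52

R1: far=0.52, mid=0.18; OR[max(a, b)] → w = 0.52
R2: ¬long=1−0.35=0.65, near=0.18; AND[min(a, b)] → w = 0.18
R3: far=0.52, moderate=0.71; AND[min(a, b)] → w = 0.52
R4: mid=0.18, ¬long=1−0.35=0.65; AND[min(a, b)] → w = 0.18
R5: short=0.68, near=0.18; AND[min(a, b)] → w = 0.18
Rules with consequent 'strong': {R2, R3, R5} → strengths 0.18, 0.52, 0.18
Aggregate via t-conorm [max(a, b)]: 0.52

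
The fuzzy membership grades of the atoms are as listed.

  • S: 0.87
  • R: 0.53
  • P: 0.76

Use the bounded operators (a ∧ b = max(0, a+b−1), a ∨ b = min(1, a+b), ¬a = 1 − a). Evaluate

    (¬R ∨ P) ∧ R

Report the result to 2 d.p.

0.53

¬R = 1 − 0.53 = 0.47
¬R ∨ P = min(1, a+b) on (0.47, 0.76) = 1.00
(¬R ∨ P) ∧ R = max(0, a+b−1) on (1.00, 0.53) = 0.53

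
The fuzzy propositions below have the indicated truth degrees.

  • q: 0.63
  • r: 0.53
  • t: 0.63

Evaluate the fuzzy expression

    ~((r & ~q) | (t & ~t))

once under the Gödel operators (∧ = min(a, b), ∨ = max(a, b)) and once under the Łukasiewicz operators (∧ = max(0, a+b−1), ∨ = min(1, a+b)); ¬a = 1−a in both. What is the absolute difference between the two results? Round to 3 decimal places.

Under Gödel:
  ~q = 1 − 0.63 = 0.37
  r & ~q = min(a, b) on (0.53, 0.37) = 0.37
  ~t = 1 − 0.63 = 0.37
  t & ~t = min(a, b) on (0.63, 0.37) = 0.37
  (r & ~q) | (t & ~t) = max(a, b) on (0.37, 0.37) = 0.37
  ~((r & ~q) | (t & ~t)) = 1 − 0.37 = 0.63
  → value = 0.6300
Under Łukasiewicz:
  ~q = 1 − 0.63 = 0.37
  r & ~q = max(0, a+b−1) on (0.53, 0.37) = 0.00
  ~t = 1 − 0.63 = 0.37
  t & ~t = max(0, a+b−1) on (0.63, 0.37) = 0.00
  (r & ~q) | (t & ~t) = min(1, a+b) on (0.00, 0.00) = 0.00
  ~((r & ~q) | (t & ~t)) = 1 − 0.00 = 1.00
  → value = 1.0000
|0.6300 − 1.0000| = 0.370

0.370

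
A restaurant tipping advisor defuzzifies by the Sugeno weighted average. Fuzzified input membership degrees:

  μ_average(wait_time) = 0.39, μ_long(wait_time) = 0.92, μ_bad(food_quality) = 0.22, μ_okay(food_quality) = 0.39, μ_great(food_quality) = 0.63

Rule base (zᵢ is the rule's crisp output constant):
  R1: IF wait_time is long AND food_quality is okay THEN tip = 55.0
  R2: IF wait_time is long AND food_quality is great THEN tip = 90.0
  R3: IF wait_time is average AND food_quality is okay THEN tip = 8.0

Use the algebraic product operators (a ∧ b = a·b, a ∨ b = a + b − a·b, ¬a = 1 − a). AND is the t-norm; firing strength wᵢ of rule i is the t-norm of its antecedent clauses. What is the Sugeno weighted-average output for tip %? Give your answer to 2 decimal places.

67.05

R1 (z=55.0): long=0.92, okay=0.39; AND[a·b] → w = 0.3588
R2 (z=90.0): long=0.92, great=0.63; AND[a·b] → w = 0.5796
R3 (z=8.0): average=0.39, okay=0.39; AND[a·b] → w = 0.1521
Weighted average = (0.3588·55.0 + 0.5796·90.0 + 0.1521·8.0) / (0.3588 + 0.5796 + 0.1521)
  = 73.1148 / 1.0905 = 67.05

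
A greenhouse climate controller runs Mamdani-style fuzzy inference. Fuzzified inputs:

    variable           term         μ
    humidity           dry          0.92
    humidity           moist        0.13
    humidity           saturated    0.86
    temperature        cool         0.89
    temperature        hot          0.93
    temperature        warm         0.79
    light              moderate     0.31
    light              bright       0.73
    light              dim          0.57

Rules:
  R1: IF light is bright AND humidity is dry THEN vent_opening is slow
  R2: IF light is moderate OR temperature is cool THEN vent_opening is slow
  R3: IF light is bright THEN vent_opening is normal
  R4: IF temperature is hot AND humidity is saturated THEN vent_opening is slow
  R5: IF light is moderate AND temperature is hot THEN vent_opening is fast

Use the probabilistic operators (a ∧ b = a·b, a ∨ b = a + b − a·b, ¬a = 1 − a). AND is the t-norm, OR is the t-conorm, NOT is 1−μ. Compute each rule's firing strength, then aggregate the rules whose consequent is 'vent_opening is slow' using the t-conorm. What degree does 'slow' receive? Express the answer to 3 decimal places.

R1: bright=0.73, dry=0.92; AND[a·b] → w = 0.6716
R2: moderate=0.31, cool=0.89; OR[a + b − a·b] → w = 0.9241
R3: bright=0.73 → w = 0.7300
R4: hot=0.93, saturated=0.86; AND[a·b] → w = 0.7998
R5: moderate=0.31, hot=0.93; AND[a·b] → w = 0.2883
Rules with consequent 'slow': {R1, R2, R4} → strengths 0.6716, 0.9241, 0.7998
Aggregate via t-conorm [a + b − a·b]: 0.9950

0.995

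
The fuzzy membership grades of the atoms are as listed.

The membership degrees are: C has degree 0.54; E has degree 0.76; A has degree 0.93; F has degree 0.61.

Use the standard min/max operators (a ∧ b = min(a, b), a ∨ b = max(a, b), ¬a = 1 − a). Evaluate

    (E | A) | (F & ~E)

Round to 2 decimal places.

0.93

E | A = max(a, b) on (0.76, 0.93) = 0.93
~E = 1 − 0.76 = 0.24
F & ~E = min(a, b) on (0.61, 0.24) = 0.24
(E | A) | (F & ~E) = max(a, b) on (0.93, 0.24) = 0.93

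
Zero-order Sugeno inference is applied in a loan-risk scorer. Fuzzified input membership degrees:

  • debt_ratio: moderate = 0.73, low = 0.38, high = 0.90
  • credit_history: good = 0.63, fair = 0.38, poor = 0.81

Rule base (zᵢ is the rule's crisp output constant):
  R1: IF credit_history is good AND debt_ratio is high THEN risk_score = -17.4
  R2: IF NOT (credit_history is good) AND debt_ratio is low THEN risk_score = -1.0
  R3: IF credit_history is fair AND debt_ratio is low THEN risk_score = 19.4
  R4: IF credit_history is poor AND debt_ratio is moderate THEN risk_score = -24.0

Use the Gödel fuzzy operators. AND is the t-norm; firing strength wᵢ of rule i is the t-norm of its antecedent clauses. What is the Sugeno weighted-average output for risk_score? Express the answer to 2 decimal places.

R1 (z=-17.4): good=0.63, high=0.90; AND[min(a, b)] → w = 0.63
R2 (z=-1.0): ¬good=1−0.63=0.37, low=0.38; AND[min(a, b)] → w = 0.37
R3 (z=19.4): fair=0.38, low=0.38; AND[min(a, b)] → w = 0.38
R4 (z=-24.0): poor=0.81, moderate=0.73; AND[min(a, b)] → w = 0.73
Weighted average = (0.63·-17.4 + 0.37·-1.0 + 0.38·19.4 + 0.73·-24.0) / (0.63 + 0.37 + 0.38 + 0.73)
  = -21.4800 / 2.1100 = -10.18

-10.18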